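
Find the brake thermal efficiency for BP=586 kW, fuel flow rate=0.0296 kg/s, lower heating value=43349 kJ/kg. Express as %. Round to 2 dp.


eta_BTE = (BP / (mf * LHV)) * 100
Denominator = 0.0296 * 43349 = 1283.1304 kW
eta_BTE = (586 / 1283.1304) * 100 = 45.67%


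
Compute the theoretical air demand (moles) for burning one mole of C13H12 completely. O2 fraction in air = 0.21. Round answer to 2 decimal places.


Balanced combustion: C13H12 + 16 O2 -> 13 CO2 + 6 H2O
O2 needed = C + H/4 = 13 + 12/4 = 16.00 moles
Air moles = O2 / 0.21 = 16.00 / 0.21 = 76.19 moles air


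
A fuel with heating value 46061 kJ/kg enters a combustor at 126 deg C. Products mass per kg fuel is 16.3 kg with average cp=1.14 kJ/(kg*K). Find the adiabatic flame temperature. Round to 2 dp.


T_ad = T_in + Hc / (m_p * cp)
Denominator = 16.3 * 1.14 = 18.5820
Temperature rise = 46061 / 18.5820 = 2478.80 K
T_ad = 126 + 2478.80 = 2604.80 deg C


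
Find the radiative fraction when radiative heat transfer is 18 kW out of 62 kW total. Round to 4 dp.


f_rad = Q_rad / Q_total
f_rad = 18 / 62 = 0.2903


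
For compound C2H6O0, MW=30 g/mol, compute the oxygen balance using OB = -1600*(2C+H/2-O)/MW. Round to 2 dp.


OB = -1600 * (2C + H/2 - O) / MW
Inner = 2*2 + 6/2 - 0 = 7.00
OB = -1600 * 7.00 / 30 = -373.33%


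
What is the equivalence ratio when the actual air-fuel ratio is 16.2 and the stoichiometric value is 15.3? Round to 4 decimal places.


phi = AFR_stoich / AFR_actual
phi = 15.3 / 16.2 = 0.9444


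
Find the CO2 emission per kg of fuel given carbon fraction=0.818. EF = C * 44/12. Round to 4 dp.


EF = C_frac * (M_CO2 / M_C)
EF = 0.818 * (44/12)
EF = 0.818 * 3.666667 = 2.9993 kg_CO2/kg_fuel


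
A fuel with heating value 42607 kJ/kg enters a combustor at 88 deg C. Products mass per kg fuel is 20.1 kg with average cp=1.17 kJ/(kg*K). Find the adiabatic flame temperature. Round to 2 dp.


T_ad = T_in + Hc / (m_p * cp)
Denominator = 20.1 * 1.17 = 23.5170
Temperature rise = 42607 / 23.5170 = 1811.75 K
T_ad = 88 + 1811.75 = 1899.75 deg C


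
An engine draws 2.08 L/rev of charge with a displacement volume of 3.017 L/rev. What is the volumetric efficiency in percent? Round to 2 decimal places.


eta_v = (V_actual / V_disp) * 100
Ratio = 2.08 / 3.017 = 0.6894
eta_v = 0.6894 * 100 = 68.94%


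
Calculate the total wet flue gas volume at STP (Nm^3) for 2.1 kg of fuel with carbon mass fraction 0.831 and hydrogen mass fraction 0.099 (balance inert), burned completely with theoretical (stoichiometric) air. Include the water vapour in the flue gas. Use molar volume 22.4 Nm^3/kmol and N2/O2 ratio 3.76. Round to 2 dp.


Per kg fuel: CO2 = (C/12 kmol)*22.4 = (0.831/12)*22.4 = 1.55120 Nm^3
Per kg fuel: H2O = (H/2 kmol)*22.4 = (0.099/2)*22.4 = 1.10880 Nm^3
O2 needed per kg fuel = C/12 + H/4 = 0.831/12 + 0.099/4 = 0.09400000 kmol
Per kg fuel: N2 = O2*3.76*22.4 = 0.09400000*3.76*22.4 = 7.91706 Nm^3
Total per kg = 1.55120 + 1.10880 + 7.91706 = 10.57706 Nm^3
Total = 10.57706 * 2.1 = 22.21 Nm^3


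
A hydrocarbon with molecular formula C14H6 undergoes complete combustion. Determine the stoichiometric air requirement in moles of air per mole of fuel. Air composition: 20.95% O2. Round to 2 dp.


Balanced combustion: C14H6 + 15.5 O2 -> 14 CO2 + 3 H2O
O2 needed = C + H/4 = 14 + 6/4 = 15.50 moles
Air moles = O2 / 0.2095 = 15.50 / 0.2095 = 73.99 moles air


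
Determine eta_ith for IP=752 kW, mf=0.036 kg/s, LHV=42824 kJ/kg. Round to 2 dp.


eta_ith = (IP / (mf * LHV)) * 100
Denominator = 0.036 * 42824 = 1541.6640 kW
eta_ith = (752 / 1541.6640) * 100 = 48.78%


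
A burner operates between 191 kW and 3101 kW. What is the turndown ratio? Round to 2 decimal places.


TDR = Q_max / Q_min
TDR = 3101 / 191 = 16.24


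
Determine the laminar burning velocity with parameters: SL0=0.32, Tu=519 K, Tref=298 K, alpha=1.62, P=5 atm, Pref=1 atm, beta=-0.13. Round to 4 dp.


SL = SL0 * (Tu/Tref)^alpha * (P/Pref)^beta
T ratio = 519/298 = 1.74161074
(T ratio)^alpha = 1.74161074^1.62 = 2.456636
(P/Pref)^beta = 5^(-0.13) = 0.811211
SL = 0.32 * 2.456636 * 0.811211 = 0.6377 m/s


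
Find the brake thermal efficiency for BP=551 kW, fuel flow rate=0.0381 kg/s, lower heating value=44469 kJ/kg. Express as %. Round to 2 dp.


eta_BTE = (BP / (mf * LHV)) * 100
Denominator = 0.0381 * 44469 = 1694.2689 kW
eta_BTE = (551 / 1694.2689) * 100 = 32.52%


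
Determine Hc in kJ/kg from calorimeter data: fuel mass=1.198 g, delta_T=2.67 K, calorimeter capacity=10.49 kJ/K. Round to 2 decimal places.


Hc = C_cal * delta_T / m_fuel
Q_released = 10.49 * 2.67 = 28.0083 kJ
m_fuel = 1.198 g = 1.198/1000 kg = 0.001198 kg
Hc = 28.0083 / 0.001198 = 23379.22 kJ/kg


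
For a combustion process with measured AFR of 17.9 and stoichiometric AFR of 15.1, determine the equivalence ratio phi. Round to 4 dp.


phi = AFR_stoich / AFR_actual
phi = 15.1 / 17.9 = 0.8436


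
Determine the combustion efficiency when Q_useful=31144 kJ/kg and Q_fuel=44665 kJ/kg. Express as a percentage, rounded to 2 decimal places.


Efficiency = (Q_useful / Q_fuel) * 100
Efficiency = (31144 / 44665) * 100
Efficiency = 0.6973 * 100 = 69.73%


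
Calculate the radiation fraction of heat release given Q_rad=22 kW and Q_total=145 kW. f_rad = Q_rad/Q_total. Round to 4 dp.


f_rad = Q_rad / Q_total
f_rad = 22 / 145 = 0.1517


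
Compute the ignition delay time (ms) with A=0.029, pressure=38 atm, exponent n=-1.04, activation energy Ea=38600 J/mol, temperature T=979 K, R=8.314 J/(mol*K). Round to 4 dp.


tau = A * P^n * exp(Ea/(R*T))
P^n = 38^(-1.04) = 0.02275229
Ea/(R*T) = 38600/(8.314*979) = 4.742361
exp(Ea/(R*T)) = 114.704678
tau = 0.029 * 0.02275229 * 114.704678 = 0.0757 ms


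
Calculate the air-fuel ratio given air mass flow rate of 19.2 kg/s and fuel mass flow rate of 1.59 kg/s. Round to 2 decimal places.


AFR = m_air / m_fuel
AFR = 19.2 / 1.59 = 12.08


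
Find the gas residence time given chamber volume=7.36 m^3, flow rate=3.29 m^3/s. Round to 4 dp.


tau = V / Q_flow
tau = 7.36 / 3.29 = 2.2371 s


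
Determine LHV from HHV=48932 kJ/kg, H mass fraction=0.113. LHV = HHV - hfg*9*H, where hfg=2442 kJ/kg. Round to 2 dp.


LHV = HHV - hfg * 9 * H
Water correction = 2442 * 9 * 0.113 = 2483.514 kJ/kg
LHV = 48932 - 2483.514 = 46448.49 kJ/kg


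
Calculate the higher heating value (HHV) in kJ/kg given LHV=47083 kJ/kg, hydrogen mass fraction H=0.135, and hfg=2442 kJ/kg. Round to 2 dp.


HHV = LHV + hfg * 9 * H
Water addition = 2442 * 9 * 0.135 = 2967.030 kJ/kg
HHV = 47083 + 2967.030 = 50050.03 kJ/kg


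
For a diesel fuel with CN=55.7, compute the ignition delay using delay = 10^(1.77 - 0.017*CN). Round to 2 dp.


delay = 10^(1.77 - 0.017*CN)
Exponent = 1.77 - 0.017*55.7 = 0.8231
delay = 10^0.8231 = 6.65 ms


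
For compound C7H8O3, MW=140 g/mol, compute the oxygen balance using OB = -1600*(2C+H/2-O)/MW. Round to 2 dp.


OB = -1600 * (2C + H/2 - O) / MW
Inner = 2*7 + 8/2 - 3 = 15.00
OB = -1600 * 15.00 / 140 = -171.43%


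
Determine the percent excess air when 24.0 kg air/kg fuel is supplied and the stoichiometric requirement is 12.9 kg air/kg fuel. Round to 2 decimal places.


Excess air = actual - stoichiometric = 24.0 - 12.9 = 11.10 kg/kg fuel
Excess air % = (excess / stoich) * 100 = (11.10 / 12.9) * 100 = 86.05%


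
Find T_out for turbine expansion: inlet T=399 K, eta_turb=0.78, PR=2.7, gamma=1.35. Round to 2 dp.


T_out = T_in * (1 - eta * (1 - PR^(-(gamma-1)/gamma)))
Exponent = -(1.35-1)/1.35 = -0.25925926
PR^exp = 2.7^(-0.25925926) = 0.77297411
Factor = 1 - 0.78*(1 - 0.77297411) = 0.82291981
T_out = 399 * 0.82291981 = 328.35 K


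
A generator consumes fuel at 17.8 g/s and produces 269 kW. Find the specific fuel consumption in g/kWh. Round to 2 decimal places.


SFC = (mf / BP) * 3600
Rate = 17.8 / 269 = 0.066171 g/(s*kW)
SFC = 0.066171 * 3600 = 238.22 g/kWh


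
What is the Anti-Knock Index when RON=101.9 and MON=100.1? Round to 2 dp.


AKI = (RON + MON) / 2
AKI = (101.9 + 100.1) / 2
AKI = 202.0 / 2 = 101.00


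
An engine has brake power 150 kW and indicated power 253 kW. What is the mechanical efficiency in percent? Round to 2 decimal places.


eta_mech = (BP / IP) * 100
Ratio = 150 / 253 = 0.5929
eta_mech = 0.5929 * 100 = 59.29%


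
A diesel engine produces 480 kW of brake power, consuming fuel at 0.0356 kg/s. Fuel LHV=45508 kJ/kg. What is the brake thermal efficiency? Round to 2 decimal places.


eta_BTE = (BP / (mf * LHV)) * 100
Denominator = 0.0356 * 45508 = 1620.0848 kW
eta_BTE = (480 / 1620.0848) * 100 = 29.63%


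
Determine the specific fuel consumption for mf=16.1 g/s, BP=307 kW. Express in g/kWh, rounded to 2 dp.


SFC = (mf / BP) * 3600
Rate = 16.1 / 307 = 0.052443 g/(s*kW)
SFC = 0.052443 * 3600 = 188.79 g/kWh


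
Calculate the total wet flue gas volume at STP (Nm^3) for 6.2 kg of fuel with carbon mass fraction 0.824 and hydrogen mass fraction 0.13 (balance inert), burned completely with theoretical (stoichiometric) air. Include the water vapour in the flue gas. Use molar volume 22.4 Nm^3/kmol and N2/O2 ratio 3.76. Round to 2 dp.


Per kg fuel: CO2 = (C/12 kmol)*22.4 = (0.824/12)*22.4 = 1.53813 Nm^3
Per kg fuel: H2O = (H/2 kmol)*22.4 = (0.13/2)*22.4 = 1.45600 Nm^3
O2 needed per kg fuel = C/12 + H/4 = 0.824/12 + 0.13/4 = 0.10116667 kmol
Per kg fuel: N2 = O2*3.76*22.4 = 0.10116667*3.76*22.4 = 8.52066 Nm^3
Total per kg = 1.53813 + 1.45600 + 8.52066 = 11.51479 Nm^3
Total = 11.51479 * 6.2 = 71.39 Nm^3


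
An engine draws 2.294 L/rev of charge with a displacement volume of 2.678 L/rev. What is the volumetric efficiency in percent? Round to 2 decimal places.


eta_v = (V_actual / V_disp) * 100
Ratio = 2.294 / 2.678 = 0.8566
eta_v = 0.8566 * 100 = 85.66%


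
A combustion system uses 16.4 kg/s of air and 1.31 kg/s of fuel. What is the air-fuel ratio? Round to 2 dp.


AFR = m_air / m_fuel
AFR = 16.4 / 1.31 = 12.52


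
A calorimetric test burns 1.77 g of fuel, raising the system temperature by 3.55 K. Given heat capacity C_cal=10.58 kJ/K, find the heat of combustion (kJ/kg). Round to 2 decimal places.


Hc = C_cal * delta_T / m_fuel
Q_released = 10.58 * 3.55 = 37.5590 kJ
m_fuel = 1.77 g = 1.77/1000 kg = 0.001770 kg
Hc = 37.5590 / 0.001770 = 21219.77 kJ/kg


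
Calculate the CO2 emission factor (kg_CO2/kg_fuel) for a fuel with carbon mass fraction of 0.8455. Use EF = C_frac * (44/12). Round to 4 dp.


EF = C_frac * (M_CO2 / M_C)
EF = 0.8455 * (44/12)
EF = 0.8455 * 3.666667 = 3.1002 kg_CO2/kg_fuel


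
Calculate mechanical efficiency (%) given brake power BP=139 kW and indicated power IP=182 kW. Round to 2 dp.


eta_mech = (BP / IP) * 100
Ratio = 139 / 182 = 0.7637
eta_mech = 0.7637 * 100 = 76.37%


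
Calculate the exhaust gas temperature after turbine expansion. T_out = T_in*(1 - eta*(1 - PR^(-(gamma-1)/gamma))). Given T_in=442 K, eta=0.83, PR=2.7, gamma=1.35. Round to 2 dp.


T_out = T_in * (1 - eta * (1 - PR^(-(gamma-1)/gamma)))
Exponent = -(1.35-1)/1.35 = -0.25925926
PR^exp = 2.7^(-0.25925926) = 0.77297411
Factor = 1 - 0.83*(1 - 0.77297411) = 0.81156851
T_out = 442 * 0.81156851 = 358.71 K


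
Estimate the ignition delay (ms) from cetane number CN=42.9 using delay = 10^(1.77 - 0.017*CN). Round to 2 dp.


delay = 10^(1.77 - 0.017*CN)
Exponent = 1.77 - 0.017*42.9 = 1.0407
delay = 10^1.0407 = 10.98 ms


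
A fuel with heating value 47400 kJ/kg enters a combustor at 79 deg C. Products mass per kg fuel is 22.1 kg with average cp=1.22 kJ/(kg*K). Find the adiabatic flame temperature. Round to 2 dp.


T_ad = T_in + Hc / (m_p * cp)
Denominator = 22.1 * 1.22 = 26.9620
Temperature rise = 47400 / 26.9620 = 1758.03 K
T_ad = 79 + 1758.03 = 1837.03 deg C


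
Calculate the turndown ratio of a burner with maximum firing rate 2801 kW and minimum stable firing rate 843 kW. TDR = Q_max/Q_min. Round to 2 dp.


TDR = Q_max / Q_min
TDR = 2801 / 843 = 3.32


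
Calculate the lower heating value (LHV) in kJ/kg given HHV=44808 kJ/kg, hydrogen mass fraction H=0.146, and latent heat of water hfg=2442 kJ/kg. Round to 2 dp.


LHV = HHV - hfg * 9 * H
Water correction = 2442 * 9 * 0.146 = 3208.788 kJ/kg
LHV = 44808 - 3208.788 = 41599.21 kJ/kg


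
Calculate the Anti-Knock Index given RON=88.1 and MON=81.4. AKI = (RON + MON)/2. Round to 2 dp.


AKI = (RON + MON) / 2
AKI = (88.1 + 81.4) / 2
AKI = 169.5 / 2 = 84.75


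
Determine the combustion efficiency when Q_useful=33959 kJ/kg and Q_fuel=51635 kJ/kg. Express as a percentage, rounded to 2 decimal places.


Efficiency = (Q_useful / Q_fuel) * 100
Efficiency = (33959 / 51635) * 100
Efficiency = 0.6577 * 100 = 65.77%


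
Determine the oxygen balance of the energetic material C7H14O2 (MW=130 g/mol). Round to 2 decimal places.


OB = -1600 * (2C + H/2 - O) / MW
Inner = 2*7 + 14/2 - 2 = 19.00
OB = -1600 * 19.00 / 130 = -233.85%


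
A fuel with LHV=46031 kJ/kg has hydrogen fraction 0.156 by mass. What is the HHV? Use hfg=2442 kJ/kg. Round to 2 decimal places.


HHV = LHV + hfg * 9 * H
Water addition = 2442 * 9 * 0.156 = 3428.568 kJ/kg
HHV = 46031 + 3428.568 = 49459.57 kJ/kg


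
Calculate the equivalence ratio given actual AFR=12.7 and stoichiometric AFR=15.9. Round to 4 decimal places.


phi = AFR_stoich / AFR_actual
phi = 15.9 / 12.7 = 1.2520


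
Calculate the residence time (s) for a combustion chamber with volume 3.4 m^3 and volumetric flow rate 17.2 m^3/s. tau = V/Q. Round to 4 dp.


tau = V / Q_flow
tau = 3.4 / 17.2 = 0.1977 s


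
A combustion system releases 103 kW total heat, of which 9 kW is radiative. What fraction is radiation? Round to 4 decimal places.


f_rad = Q_rad / Q_total
f_rad = 9 / 103 = 0.0874


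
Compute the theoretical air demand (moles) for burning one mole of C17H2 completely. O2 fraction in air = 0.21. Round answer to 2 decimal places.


Balanced combustion: C17H2 + 17.5 O2 -> 17 CO2 + 1 H2O
O2 needed = C + H/4 = 17 + 2/4 = 17.50 moles
Air moles = O2 / 0.21 = 17.50 / 0.21 = 83.33 moles air


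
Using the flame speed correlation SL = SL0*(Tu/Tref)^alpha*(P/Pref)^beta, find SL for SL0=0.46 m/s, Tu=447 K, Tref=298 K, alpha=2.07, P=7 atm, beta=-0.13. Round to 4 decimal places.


SL = SL0 * (Tu/Tref)^alpha * (P/Pref)^beta
T ratio = 447/298 = 1.50000000
(T ratio)^alpha = 1.50000000^2.07 = 2.314776
(P/Pref)^beta = 7^(-0.13) = 0.776492
SL = 0.46 * 2.314776 * 0.776492 = 0.8268 m/s


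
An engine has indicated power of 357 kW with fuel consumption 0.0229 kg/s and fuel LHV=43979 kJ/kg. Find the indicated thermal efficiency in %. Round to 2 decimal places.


eta_ith = (IP / (mf * LHV)) * 100
Denominator = 0.0229 * 43979 = 1007.1191 kW
eta_ith = (357 / 1007.1191) * 100 = 35.45%


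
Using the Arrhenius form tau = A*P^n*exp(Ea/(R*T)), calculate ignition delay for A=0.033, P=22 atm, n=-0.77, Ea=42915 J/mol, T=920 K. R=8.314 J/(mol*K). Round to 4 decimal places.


tau = A * P^n * exp(Ea/(R*T))
P^n = 22^(-0.77) = 0.09254107
Ea/(R*T) = 42915/(8.314*920) = 5.610625
exp(Ea/(R*T)) = 273.315101
tau = 0.033 * 0.09254107 * 273.315101 = 0.8347 ms


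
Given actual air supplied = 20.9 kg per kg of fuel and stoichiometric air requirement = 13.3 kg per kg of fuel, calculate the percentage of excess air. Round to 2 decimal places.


Excess air = actual - stoichiometric = 20.9 - 13.3 = 7.60 kg/kg fuel
Excess air % = (excess / stoich) * 100 = (7.60 / 13.3) * 100 = 57.14%


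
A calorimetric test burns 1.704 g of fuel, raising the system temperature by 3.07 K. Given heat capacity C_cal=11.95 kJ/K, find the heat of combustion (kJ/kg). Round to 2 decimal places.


Hc = C_cal * delta_T / m_fuel
Q_released = 11.95 * 3.07 = 36.6865 kJ
m_fuel = 1.704 g = 1.704/1000 kg = 0.001704 kg
Hc = 36.6865 / 0.001704 = 21529.64 kJ/kg


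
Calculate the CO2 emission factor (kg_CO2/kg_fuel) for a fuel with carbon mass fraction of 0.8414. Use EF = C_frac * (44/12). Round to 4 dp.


EF = C_frac * (M_CO2 / M_C)
EF = 0.8414 * (44/12)
EF = 0.8414 * 3.666667 = 3.0851 kg_CO2/kg_fuel


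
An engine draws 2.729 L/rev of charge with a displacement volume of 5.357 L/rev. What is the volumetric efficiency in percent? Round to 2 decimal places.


eta_v = (V_actual / V_disp) * 100
Ratio = 2.729 / 5.357 = 0.5094
eta_v = 0.5094 * 100 = 50.94%


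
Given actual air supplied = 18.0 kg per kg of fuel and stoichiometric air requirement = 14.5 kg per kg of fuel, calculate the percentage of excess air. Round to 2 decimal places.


Excess air = actual - stoichiometric = 18.0 - 14.5 = 3.50 kg/kg fuel
Excess air % = (excess / stoich) * 100 = (3.50 / 14.5) * 100 = 24.14%


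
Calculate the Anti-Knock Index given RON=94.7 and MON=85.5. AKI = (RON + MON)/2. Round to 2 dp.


AKI = (RON + MON) / 2
AKI = (94.7 + 85.5) / 2
AKI = 180.2 / 2 = 90.10


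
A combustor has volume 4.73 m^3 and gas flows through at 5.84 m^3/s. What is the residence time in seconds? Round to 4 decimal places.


tau = V / Q_flow
tau = 4.73 / 5.84 = 0.8099 s


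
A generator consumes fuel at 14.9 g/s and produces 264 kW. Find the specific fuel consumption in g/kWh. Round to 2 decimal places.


SFC = (mf / BP) * 3600
Rate = 14.9 / 264 = 0.056439 g/(s*kW)
SFC = 0.056439 * 3600 = 203.18 g/kWh


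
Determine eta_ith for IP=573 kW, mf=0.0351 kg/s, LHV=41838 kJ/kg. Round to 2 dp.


eta_ith = (IP / (mf * LHV)) * 100
Denominator = 0.0351 * 41838 = 1468.5138 kW
eta_ith = (573 / 1468.5138) * 100 = 39.02%


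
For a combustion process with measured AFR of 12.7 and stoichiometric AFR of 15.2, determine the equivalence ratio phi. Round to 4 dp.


phi = AFR_stoich / AFR_actual
phi = 15.2 / 12.7 = 1.1969


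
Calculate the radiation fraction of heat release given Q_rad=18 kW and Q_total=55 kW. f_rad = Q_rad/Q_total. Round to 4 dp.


f_rad = Q_rad / Q_total
f_rad = 18 / 55 = 0.3273


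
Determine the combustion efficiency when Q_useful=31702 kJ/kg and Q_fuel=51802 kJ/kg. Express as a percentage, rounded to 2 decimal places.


Efficiency = (Q_useful / Q_fuel) * 100
Efficiency = (31702 / 51802) * 100
Efficiency = 0.6120 * 100 = 61.20%


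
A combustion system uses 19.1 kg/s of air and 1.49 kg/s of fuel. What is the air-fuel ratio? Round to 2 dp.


AFR = m_air / m_fuel
AFR = 19.1 / 1.49 = 12.82


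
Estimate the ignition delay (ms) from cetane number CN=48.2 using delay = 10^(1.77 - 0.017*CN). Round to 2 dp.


delay = 10^(1.77 - 0.017*CN)
Exponent = 1.77 - 0.017*48.2 = 0.9506
delay = 10^0.9506 = 8.92 ms


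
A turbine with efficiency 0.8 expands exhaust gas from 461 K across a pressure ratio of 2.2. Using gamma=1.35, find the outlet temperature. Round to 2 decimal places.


T_out = T_in * (1 - eta * (1 - PR^(-(gamma-1)/gamma)))
Exponent = -(1.35-1)/1.35 = -0.25925926
PR^exp = 2.2^(-0.25925926) = 0.81512413
Factor = 1 - 0.8*(1 - 0.81512413) = 0.85209930
T_out = 461 * 0.85209930 = 392.82 K


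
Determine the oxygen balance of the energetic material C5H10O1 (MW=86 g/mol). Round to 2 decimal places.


OB = -1600 * (2C + H/2 - O) / MW
Inner = 2*5 + 10/2 - 1 = 14.00
OB = -1600 * 14.00 / 86 = -260.47%


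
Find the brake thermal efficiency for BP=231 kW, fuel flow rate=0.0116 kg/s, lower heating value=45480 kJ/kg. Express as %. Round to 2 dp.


eta_BTE = (BP / (mf * LHV)) * 100
Denominator = 0.0116 * 45480 = 527.5680 kW
eta_BTE = (231 / 527.5680) * 100 = 43.79%


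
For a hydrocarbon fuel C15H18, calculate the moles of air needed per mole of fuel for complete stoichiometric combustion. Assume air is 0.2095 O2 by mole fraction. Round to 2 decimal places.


Balanced combustion: C15H18 + 19.5 O2 -> 15 CO2 + 9 H2O
O2 needed = C + H/4 = 15 + 18/4 = 19.50 moles
Air moles = O2 / 0.2095 = 19.50 / 0.2095 = 93.08 moles air


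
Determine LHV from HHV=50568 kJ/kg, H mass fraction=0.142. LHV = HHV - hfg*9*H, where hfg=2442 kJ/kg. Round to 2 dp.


LHV = HHV - hfg * 9 * H
Water correction = 2442 * 9 * 0.142 = 3120.876 kJ/kg
LHV = 50568 - 3120.876 = 47447.12 kJ/kg


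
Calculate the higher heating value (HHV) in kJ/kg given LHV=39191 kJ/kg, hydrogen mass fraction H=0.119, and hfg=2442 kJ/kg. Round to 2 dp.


HHV = LHV + hfg * 9 * H
Water addition = 2442 * 9 * 0.119 = 2615.382 kJ/kg
HHV = 39191 + 2615.382 = 41806.38 kJ/kg


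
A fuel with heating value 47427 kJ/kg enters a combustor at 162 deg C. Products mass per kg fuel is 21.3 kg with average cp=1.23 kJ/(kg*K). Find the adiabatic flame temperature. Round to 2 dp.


T_ad = T_in + Hc / (m_p * cp)
Denominator = 21.3 * 1.23 = 26.1990
Temperature rise = 47427 / 26.1990 = 1810.26 K
T_ad = 162 + 1810.26 = 1972.26 deg C


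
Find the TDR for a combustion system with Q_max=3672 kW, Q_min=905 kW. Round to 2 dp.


TDR = Q_max / Q_min
TDR = 3672 / 905 = 4.06


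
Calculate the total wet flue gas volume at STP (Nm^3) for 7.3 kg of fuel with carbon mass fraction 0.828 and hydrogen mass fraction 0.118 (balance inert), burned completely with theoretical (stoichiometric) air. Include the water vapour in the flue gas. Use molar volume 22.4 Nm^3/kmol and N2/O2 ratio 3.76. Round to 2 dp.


Per kg fuel: CO2 = (C/12 kmol)*22.4 = (0.828/12)*22.4 = 1.54560 Nm^3
Per kg fuel: H2O = (H/2 kmol)*22.4 = (0.118/2)*22.4 = 1.32160 Nm^3
O2 needed per kg fuel = C/12 + H/4 = 0.828/12 + 0.118/4 = 0.09850000 kmol
Per kg fuel: N2 = O2*3.76*22.4 = 0.09850000*3.76*22.4 = 8.29606 Nm^3
Total per kg = 1.54560 + 1.32160 + 8.29606 = 11.16326 Nm^3
Total = 11.16326 * 7.3 = 81.49 Nm^3


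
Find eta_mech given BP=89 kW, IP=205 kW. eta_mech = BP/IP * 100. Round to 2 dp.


eta_mech = (BP / IP) * 100
Ratio = 89 / 205 = 0.4341
eta_mech = 0.4341 * 100 = 43.41%


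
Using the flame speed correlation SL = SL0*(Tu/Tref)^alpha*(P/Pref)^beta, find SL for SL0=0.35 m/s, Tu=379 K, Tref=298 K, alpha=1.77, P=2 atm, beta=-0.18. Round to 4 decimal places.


SL = SL0 * (Tu/Tref)^alpha * (P/Pref)^beta
T ratio = 379/298 = 1.27181208
(T ratio)^alpha = 1.27181208^1.77 = 1.530483
(P/Pref)^beta = 2^(-0.18) = 0.882703
SL = 0.35 * 1.530483 * 0.882703 = 0.4728 m/s


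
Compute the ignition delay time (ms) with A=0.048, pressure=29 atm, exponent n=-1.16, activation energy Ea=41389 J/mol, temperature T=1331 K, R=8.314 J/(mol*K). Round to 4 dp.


tau = A * P^n * exp(Ea/(R*T))
P^n = 29^(-1.16) = 0.02011955
Ea/(R*T) = 41389/(8.314*1331) = 3.740217
exp(Ea/(R*T)) = 42.107147
tau = 0.048 * 0.02011955 * 42.107147 = 0.0407 ms


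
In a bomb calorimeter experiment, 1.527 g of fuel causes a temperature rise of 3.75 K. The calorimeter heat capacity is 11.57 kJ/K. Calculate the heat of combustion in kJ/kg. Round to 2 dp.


Hc = C_cal * delta_T / m_fuel
Q_released = 11.57 * 3.75 = 43.3875 kJ
m_fuel = 1.527 g = 1.527/1000 kg = 0.001527 kg
Hc = 43.3875 / 0.001527 = 28413.56 kJ/kg


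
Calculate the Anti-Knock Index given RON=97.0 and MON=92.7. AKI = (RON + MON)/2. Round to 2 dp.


AKI = (RON + MON) / 2
AKI = (97.0 + 92.7) / 2
AKI = 189.7 / 2 = 94.85


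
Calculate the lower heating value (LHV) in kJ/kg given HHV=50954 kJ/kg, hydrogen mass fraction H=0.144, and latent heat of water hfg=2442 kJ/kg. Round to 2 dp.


LHV = HHV - hfg * 9 * H
Water correction = 2442 * 9 * 0.144 = 3164.832 kJ/kg
LHV = 50954 - 3164.832 = 47789.17 kJ/kg


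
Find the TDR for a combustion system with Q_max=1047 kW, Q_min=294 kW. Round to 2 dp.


TDR = Q_max / Q_min
TDR = 1047 / 294 = 3.56


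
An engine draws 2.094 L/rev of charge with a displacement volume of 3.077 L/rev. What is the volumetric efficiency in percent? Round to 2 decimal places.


eta_v = (V_actual / V_disp) * 100
Ratio = 2.094 / 3.077 = 0.6805
eta_v = 0.6805 * 100 = 68.05%


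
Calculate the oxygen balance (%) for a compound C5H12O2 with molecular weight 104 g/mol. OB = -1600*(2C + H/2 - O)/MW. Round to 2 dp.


OB = -1600 * (2C + H/2 - O) / MW
Inner = 2*5 + 12/2 - 2 = 14.00
OB = -1600 * 14.00 / 104 = -215.38%


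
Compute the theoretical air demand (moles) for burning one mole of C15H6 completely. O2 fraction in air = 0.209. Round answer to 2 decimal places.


Balanced combustion: C15H6 + 16.5 O2 -> 15 CO2 + 3 H2O
O2 needed = C + H/4 = 15 + 6/4 = 16.50 moles
Air moles = O2 / 0.209 = 16.50 / 0.209 = 78.95 moles air


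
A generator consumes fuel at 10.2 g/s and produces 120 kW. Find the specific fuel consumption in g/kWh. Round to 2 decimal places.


SFC = (mf / BP) * 3600
Rate = 10.2 / 120 = 0.085000 g/(s*kW)
SFC = 0.085000 * 3600 = 306.00 g/kWh


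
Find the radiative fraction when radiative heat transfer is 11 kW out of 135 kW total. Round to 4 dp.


f_rad = Q_rad / Q_total
f_rad = 11 / 135 = 0.0815


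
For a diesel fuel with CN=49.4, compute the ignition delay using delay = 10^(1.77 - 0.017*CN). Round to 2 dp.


delay = 10^(1.77 - 0.017*CN)
Exponent = 1.77 - 0.017*49.4 = 0.9302
delay = 10^0.9302 = 8.52 ms


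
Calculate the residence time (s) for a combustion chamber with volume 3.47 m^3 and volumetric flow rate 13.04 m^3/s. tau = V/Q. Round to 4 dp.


tau = V / Q_flow
tau = 3.47 / 13.04 = 0.2661 s


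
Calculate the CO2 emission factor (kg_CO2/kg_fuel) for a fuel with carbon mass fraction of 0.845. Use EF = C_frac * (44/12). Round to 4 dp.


EF = C_frac * (M_CO2 / M_C)
EF = 0.845 * (44/12)
EF = 0.845 * 3.666667 = 3.0983 kg_CO2/kg_fuel


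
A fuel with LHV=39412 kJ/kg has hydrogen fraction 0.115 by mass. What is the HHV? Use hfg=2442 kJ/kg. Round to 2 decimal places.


HHV = LHV + hfg * 9 * H
Water addition = 2442 * 9 * 0.115 = 2527.470 kJ/kg
HHV = 39412 + 2527.470 = 41939.47 kJ/kg


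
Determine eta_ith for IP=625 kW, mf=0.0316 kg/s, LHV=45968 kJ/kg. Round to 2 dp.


eta_ith = (IP / (mf * LHV)) * 100
Denominator = 0.0316 * 45968 = 1452.5888 kW
eta_ith = (625 / 1452.5888) * 100 = 43.03%


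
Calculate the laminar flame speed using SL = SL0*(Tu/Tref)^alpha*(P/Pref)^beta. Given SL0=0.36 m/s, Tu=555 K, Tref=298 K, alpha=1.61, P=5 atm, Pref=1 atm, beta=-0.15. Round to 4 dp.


SL = SL0 * (Tu/Tref)^alpha * (P/Pref)^beta
T ratio = 555/298 = 1.86241611
(T ratio)^alpha = 1.86241611^1.61 = 2.721595
(P/Pref)^beta = 5^(-0.15) = 0.785515
SL = 0.36 * 2.721595 * 0.785515 = 0.7696 m/s


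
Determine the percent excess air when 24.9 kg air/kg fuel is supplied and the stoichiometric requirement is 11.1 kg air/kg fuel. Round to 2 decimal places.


Excess air = actual - stoichiometric = 24.9 - 11.1 = 13.80 kg/kg fuel
Excess air % = (excess / stoich) * 100 = (13.80 / 11.1) * 100 = 124.32%


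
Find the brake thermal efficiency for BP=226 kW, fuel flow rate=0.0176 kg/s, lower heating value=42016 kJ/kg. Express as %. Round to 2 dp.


eta_BTE = (BP / (mf * LHV)) * 100
Denominator = 0.0176 * 42016 = 739.4816 kW
eta_BTE = (226 / 739.4816) * 100 = 30.56%


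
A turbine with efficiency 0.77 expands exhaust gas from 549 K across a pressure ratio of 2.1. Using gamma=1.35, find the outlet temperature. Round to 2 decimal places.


T_out = T_in * (1 - eta * (1 - PR^(-(gamma-1)/gamma)))
Exponent = -(1.35-1)/1.35 = -0.25925926
PR^exp = 2.1^(-0.25925926) = 0.82501466
Factor = 1 - 0.77*(1 - 0.82501466) = 0.86526129
T_out = 549 * 0.86526129 = 475.03 K


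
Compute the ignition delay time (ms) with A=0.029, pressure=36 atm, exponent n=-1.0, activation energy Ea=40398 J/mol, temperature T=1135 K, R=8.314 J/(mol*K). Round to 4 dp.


tau = A * P^n * exp(Ea/(R*T))
P^n = 36^(-1.0) = 0.02777778
Ea/(R*T) = 40398/(8.314*1135) = 4.281086
exp(Ea/(R*T)) = 72.318958
tau = 0.029 * 0.02777778 * 72.318958 = 0.0583 ms


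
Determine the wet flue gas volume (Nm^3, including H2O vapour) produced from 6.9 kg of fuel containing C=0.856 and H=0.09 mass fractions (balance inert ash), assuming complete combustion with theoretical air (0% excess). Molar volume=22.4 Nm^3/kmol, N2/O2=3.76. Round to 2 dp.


Per kg fuel: CO2 = (C/12 kmol)*22.4 = (0.856/12)*22.4 = 1.59787 Nm^3
Per kg fuel: H2O = (H/2 kmol)*22.4 = (0.09/2)*22.4 = 1.00800 Nm^3
O2 needed per kg fuel = C/12 + H/4 = 0.856/12 + 0.09/4 = 0.09383333 kmol
Per kg fuel: N2 = O2*3.76*22.4 = 0.09383333*3.76*22.4 = 7.90302 Nm^3
Total per kg = 1.59787 + 1.00800 + 7.90302 = 10.50889 Nm^3
Total = 10.50889 * 6.9 = 72.51 Nm^3


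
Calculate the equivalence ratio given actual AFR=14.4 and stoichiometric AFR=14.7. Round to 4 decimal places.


phi = AFR_stoich / AFR_actual
phi = 14.7 / 14.4 = 1.0208


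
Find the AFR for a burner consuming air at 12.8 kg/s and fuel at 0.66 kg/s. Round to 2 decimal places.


AFR = m_air / m_fuel
AFR = 12.8 / 0.66 = 19.39


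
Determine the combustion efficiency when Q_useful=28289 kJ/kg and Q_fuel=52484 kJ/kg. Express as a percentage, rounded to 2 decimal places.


Efficiency = (Q_useful / Q_fuel) * 100
Efficiency = (28289 / 52484) * 100
Efficiency = 0.5390 * 100 = 53.90%


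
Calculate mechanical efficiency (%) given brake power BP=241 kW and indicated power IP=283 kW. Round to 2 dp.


eta_mech = (BP / IP) * 100
Ratio = 241 / 283 = 0.8516
eta_mech = 0.8516 * 100 = 85.16%


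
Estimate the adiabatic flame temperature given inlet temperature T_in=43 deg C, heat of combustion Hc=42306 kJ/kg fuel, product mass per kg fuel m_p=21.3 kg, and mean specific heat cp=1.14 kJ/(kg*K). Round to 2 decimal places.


T_ad = T_in + Hc / (m_p * cp)
Denominator = 21.3 * 1.14 = 24.2820
Temperature rise = 42306 / 24.2820 = 1742.28 K
T_ad = 43 + 1742.28 = 1785.28 deg C


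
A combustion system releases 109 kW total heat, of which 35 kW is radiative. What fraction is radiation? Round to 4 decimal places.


f_rad = Q_rad / Q_total
f_rad = 35 / 109 = 0.3211


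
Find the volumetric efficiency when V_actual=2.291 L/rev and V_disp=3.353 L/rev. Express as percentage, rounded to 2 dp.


eta_v = (V_actual / V_disp) * 100
Ratio = 2.291 / 3.353 = 0.6833
eta_v = 0.6833 * 100 = 68.33%


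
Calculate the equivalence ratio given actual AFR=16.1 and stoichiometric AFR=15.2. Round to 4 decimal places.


phi = AFR_stoich / AFR_actual
phi = 15.2 / 16.1 = 0.9441


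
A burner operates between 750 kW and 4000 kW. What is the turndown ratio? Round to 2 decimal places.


TDR = Q_max / Q_min
TDR = 4000 / 750 = 5.33


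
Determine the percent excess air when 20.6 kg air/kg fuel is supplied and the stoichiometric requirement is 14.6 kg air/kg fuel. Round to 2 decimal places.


Excess air = actual - stoichiometric = 20.6 - 14.6 = 6.00 kg/kg fuel
Excess air % = (excess / stoich) * 100 = (6.00 / 14.6) * 100 = 41.10%


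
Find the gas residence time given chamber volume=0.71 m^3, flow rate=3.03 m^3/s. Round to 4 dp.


tau = V / Q_flow
tau = 0.71 / 3.03 = 0.2343 s


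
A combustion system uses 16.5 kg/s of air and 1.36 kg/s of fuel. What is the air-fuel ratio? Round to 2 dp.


AFR = m_air / m_fuel
AFR = 16.5 / 1.36 = 12.13


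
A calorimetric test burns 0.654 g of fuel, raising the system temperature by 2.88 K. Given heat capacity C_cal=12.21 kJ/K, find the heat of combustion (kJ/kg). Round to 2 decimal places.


Hc = C_cal * delta_T / m_fuel
Q_released = 12.21 * 2.88 = 35.1648 kJ
m_fuel = 0.654 g = 0.654/1000 kg = 0.000654 kg
Hc = 35.1648 / 0.000654 = 53768.81 kJ/kg


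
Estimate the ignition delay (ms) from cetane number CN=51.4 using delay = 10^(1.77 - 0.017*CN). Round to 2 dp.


delay = 10^(1.77 - 0.017*CN)
Exponent = 1.77 - 0.017*51.4 = 0.8962
delay = 10^0.8962 = 7.87 ms


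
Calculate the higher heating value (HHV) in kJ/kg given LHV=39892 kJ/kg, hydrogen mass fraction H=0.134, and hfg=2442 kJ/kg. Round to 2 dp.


HHV = LHV + hfg * 9 * H
Water addition = 2442 * 9 * 0.134 = 2945.052 kJ/kg
HHV = 39892 + 2945.052 = 42837.05 kJ/kg


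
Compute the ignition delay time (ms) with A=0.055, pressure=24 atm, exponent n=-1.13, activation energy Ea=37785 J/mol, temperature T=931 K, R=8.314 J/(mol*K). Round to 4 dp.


tau = A * P^n * exp(Ea/(R*T))
P^n = 24^(-1.13) = 0.02756521
Ea/(R*T) = 37785/(8.314*931) = 4.881572
exp(Ea/(R*T)) = 131.837789
tau = 0.055 * 0.02756521 * 131.837789 = 0.1999 ms


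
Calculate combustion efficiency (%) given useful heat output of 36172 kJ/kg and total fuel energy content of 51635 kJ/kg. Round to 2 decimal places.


Efficiency = (Q_useful / Q_fuel) * 100
Efficiency = (36172 / 51635) * 100
Efficiency = 0.7005 * 100 = 70.05%


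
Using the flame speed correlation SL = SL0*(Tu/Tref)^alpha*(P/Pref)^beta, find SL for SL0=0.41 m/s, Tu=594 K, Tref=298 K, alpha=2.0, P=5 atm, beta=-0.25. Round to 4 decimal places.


SL = SL0 * (Tu/Tref)^alpha * (P/Pref)^beta
T ratio = 594/298 = 1.99328859
(T ratio)^alpha = 1.99328859^2.0 = 3.973199
(P/Pref)^beta = 5^(-0.25) = 0.668740
SL = 0.41 * 3.973199 * 0.668740 = 1.0894 m/s


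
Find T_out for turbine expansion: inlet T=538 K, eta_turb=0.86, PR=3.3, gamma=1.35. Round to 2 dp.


T_out = T_in * (1 - eta * (1 - PR^(-(gamma-1)/gamma)))
Exponent = -(1.35-1)/1.35 = -0.25925926
PR^exp = 3.3^(-0.25925926) = 0.73378775
Factor = 1 - 0.86*(1 - 0.73378775) = 0.77105747
T_out = 538 * 0.77105747 = 414.83 K


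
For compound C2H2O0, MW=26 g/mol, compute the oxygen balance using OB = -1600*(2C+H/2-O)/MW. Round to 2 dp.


OB = -1600 * (2C + H/2 - O) / MW
Inner = 2*2 + 2/2 - 0 = 5.00
OB = -1600 * 5.00 / 26 = -307.69%


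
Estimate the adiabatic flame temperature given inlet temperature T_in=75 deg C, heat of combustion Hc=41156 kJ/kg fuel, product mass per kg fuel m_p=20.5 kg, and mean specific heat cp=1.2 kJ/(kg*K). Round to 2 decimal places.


T_ad = T_in + Hc / (m_p * cp)
Denominator = 20.5 * 1.2 = 24.6000
Temperature rise = 41156 / 24.6000 = 1673.01 K
T_ad = 75 + 1673.01 = 1748.01 deg C


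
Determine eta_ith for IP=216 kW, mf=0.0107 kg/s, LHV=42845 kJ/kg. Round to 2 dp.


eta_ith = (IP / (mf * LHV)) * 100
Denominator = 0.0107 * 42845 = 458.4415 kW
eta_ith = (216 / 458.4415) * 100 = 47.12%


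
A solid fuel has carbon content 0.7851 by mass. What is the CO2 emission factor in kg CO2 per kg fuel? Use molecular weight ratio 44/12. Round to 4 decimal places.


EF = C_frac * (M_CO2 / M_C)
EF = 0.7851 * (44/12)
EF = 0.7851 * 3.666667 = 2.8787 kg_CO2/kg_fuel


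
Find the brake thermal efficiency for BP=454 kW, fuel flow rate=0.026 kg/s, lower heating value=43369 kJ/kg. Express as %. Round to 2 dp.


eta_BTE = (BP / (mf * LHV)) * 100
Denominator = 0.026 * 43369 = 1127.5940 kW
eta_BTE = (454 / 1127.5940) * 100 = 40.26%


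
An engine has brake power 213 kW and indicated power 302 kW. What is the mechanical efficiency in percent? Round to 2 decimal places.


eta_mech = (BP / IP) * 100
Ratio = 213 / 302 = 0.7053
eta_mech = 0.7053 * 100 = 70.53%


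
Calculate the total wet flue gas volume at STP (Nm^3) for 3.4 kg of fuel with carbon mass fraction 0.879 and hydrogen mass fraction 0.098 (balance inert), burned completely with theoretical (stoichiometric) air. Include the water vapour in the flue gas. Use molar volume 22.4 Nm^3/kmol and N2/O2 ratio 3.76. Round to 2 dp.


Per kg fuel: CO2 = (C/12 kmol)*22.4 = (0.879/12)*22.4 = 1.64080 Nm^3
Per kg fuel: H2O = (H/2 kmol)*22.4 = (0.098/2)*22.4 = 1.09760 Nm^3
O2 needed per kg fuel = C/12 + H/4 = 0.879/12 + 0.098/4 = 0.09775000 kmol
Per kg fuel: N2 = O2*3.76*22.4 = 0.09775000*3.76*22.4 = 8.23290 Nm^3
Total per kg = 1.64080 + 1.09760 + 8.23290 = 10.97130 Nm^3
Total = 10.97130 * 3.4 = 37.30 Nm^3


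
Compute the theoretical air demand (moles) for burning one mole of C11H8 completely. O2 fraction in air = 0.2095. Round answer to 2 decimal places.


Balanced combustion: C11H8 + 13 O2 -> 11 CO2 + 4 H2O
O2 needed = C + H/4 = 11 + 8/4 = 13.00 moles
Air moles = O2 / 0.2095 = 13.00 / 0.2095 = 62.05 moles air


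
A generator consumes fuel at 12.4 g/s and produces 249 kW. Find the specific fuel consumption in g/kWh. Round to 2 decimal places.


SFC = (mf / BP) * 3600
Rate = 12.4 / 249 = 0.049799 g/(s*kW)
SFC = 0.049799 * 3600 = 179.28 g/kWh


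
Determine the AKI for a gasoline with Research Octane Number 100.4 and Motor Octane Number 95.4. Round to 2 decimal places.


AKI = (RON + MON) / 2
AKI = (100.4 + 95.4) / 2
AKI = 195.8 / 2 = 97.90


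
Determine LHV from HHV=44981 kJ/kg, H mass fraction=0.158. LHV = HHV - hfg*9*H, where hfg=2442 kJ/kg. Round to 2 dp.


LHV = HHV - hfg * 9 * H
Water correction = 2442 * 9 * 0.158 = 3472.524 kJ/kg
LHV = 44981 - 3472.524 = 41508.48 kJ/kg


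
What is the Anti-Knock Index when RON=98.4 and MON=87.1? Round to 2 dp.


AKI = (RON + MON) / 2
AKI = (98.4 + 87.1) / 2
AKI = 185.5 / 2 = 92.75


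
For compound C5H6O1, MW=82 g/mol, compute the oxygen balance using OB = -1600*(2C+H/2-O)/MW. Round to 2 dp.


OB = -1600 * (2C + H/2 - O) / MW
Inner = 2*5 + 6/2 - 1 = 12.00
OB = -1600 * 12.00 / 82 = -234.15%


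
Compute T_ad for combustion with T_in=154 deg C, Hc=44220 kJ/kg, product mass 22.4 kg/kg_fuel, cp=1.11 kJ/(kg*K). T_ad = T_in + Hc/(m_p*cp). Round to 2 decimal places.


T_ad = T_in + Hc / (m_p * cp)
Denominator = 22.4 * 1.11 = 24.8640
Temperature rise = 44220 / 24.8640 = 1778.47 K
T_ad = 154 + 1778.47 = 1932.47 deg C


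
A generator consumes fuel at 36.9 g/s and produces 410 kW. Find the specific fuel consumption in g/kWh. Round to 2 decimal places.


SFC = (mf / BP) * 3600
Rate = 36.9 / 410 = 0.090000 g/(s*kW)
SFC = 0.090000 * 3600 = 324.00 g/kWh


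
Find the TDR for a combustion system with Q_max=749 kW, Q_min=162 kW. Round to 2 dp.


TDR = Q_max / Q_min
TDR = 749 / 162 = 4.62


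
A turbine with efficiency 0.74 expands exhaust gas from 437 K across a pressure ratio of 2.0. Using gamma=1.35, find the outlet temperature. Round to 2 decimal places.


T_out = T_in * (1 - eta * (1 - PR^(-(gamma-1)/gamma)))
Exponent = -(1.35-1)/1.35 = -0.25925926
PR^exp = 2.0^(-0.25925926) = 0.83551680
Factor = 1 - 0.74*(1 - 0.83551680) = 0.87828243
T_out = 437 * 0.87828243 = 383.81 K


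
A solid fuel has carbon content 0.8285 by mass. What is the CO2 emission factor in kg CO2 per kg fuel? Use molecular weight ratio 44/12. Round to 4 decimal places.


EF = C_frac * (M_CO2 / M_C)
EF = 0.8285 * (44/12)
EF = 0.8285 * 3.666667 = 3.0378 kg_CO2/kg_fuel


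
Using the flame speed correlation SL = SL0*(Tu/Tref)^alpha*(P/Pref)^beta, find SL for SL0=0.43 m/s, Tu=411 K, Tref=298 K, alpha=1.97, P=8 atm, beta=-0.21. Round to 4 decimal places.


SL = SL0 * (Tu/Tref)^alpha * (P/Pref)^beta
T ratio = 411/298 = 1.37919463
(T ratio)^alpha = 1.37919463^1.97 = 1.883920
(P/Pref)^beta = 8^(-0.21) = 0.646176
SL = 0.43 * 1.883920 * 0.646176 = 0.5235 m/s


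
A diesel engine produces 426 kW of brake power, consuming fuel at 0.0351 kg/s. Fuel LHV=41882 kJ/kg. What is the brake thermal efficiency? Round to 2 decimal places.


eta_BTE = (BP / (mf * LHV)) * 100
Denominator = 0.0351 * 41882 = 1470.0582 kW
eta_BTE = (426 / 1470.0582) * 100 = 28.98%


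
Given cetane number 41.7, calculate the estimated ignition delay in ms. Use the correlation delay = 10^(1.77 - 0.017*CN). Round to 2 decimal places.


delay = 10^(1.77 - 0.017*CN)
Exponent = 1.77 - 0.017*41.7 = 1.0611
delay = 10^1.0611 = 11.51 ms


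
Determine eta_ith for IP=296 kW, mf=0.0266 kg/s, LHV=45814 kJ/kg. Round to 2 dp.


eta_ith = (IP / (mf * LHV)) * 100
Denominator = 0.0266 * 45814 = 1218.6524 kW
eta_ith = (296 / 1218.6524) * 100 = 24.29%


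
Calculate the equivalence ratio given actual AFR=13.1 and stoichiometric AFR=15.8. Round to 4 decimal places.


phi = AFR_stoich / AFR_actual
phi = 15.8 / 13.1 = 1.2061


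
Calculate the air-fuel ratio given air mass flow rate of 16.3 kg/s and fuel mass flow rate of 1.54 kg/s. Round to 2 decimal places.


AFR = m_air / m_fuel
AFR = 16.3 / 1.54 = 10.58


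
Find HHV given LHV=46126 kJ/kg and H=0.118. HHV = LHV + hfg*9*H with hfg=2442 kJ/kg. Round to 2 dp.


HHV = LHV + hfg * 9 * H
Water addition = 2442 * 9 * 0.118 = 2593.404 kJ/kg
HHV = 46126 + 2593.404 = 48719.40 kJ/kg


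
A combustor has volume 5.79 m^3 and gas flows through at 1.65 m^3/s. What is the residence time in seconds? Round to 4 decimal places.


tau = V / Q_flow
tau = 5.79 / 1.65 = 3.5091 s
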